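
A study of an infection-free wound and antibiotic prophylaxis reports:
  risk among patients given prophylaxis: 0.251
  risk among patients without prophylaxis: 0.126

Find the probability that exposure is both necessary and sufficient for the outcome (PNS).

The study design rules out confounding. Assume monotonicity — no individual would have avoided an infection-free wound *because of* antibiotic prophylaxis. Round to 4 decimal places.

PNS ≈ 0.1250

Let p₁ = 0.251, p₀ = 0.126.
Under exogeneity and monotonicity, PNS = p₁ − p₀.
PNS = 0.251 − 0.126 = 0.125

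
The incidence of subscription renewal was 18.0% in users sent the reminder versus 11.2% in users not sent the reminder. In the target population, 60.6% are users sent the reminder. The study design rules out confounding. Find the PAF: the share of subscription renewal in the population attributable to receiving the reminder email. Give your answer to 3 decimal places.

p₁ = 0.18, p₀ = 0.112.
Overall risk P(Y=1) = π·p₁ + (1−π)·p₀ = 0.606×0.18 + 0.394×0.112 = 0.15321.
Under exogeneity, PAF = [P(Y=1) − p₀] / P(Y=1).
PAF = (0.15321 − 0.112) / 0.15321 ≈ 0.2690

PAF ≈ 0.269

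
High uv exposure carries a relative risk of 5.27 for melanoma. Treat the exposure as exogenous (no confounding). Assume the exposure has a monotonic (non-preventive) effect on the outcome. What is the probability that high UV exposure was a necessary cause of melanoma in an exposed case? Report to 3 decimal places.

PN ≈ 0.810

Under exogeneity and monotonicity, PN = (RR − 1) / RR = 1 − 1/RR.
PN = (5.27 − 1) / 5.27 = 4.27 / 5.27 ≈ 0.8102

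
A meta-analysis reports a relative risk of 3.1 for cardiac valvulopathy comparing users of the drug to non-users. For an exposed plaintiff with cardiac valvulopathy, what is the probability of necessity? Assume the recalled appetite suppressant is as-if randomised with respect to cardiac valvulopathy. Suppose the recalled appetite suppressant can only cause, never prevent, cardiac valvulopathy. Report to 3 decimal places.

PN ≈ 0.677

Under exogeneity and monotonicity, PN = (RR − 1) / RR = 1 − 1/RR.
PN = (3.1 − 1) / 3.1 = 2.1 / 3.1 ≈ 0.6774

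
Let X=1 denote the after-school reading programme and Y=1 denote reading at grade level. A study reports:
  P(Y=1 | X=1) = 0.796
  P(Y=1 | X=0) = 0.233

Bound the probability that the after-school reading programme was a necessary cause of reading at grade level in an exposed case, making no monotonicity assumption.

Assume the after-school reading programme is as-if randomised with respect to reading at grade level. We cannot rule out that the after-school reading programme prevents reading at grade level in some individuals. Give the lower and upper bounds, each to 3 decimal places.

0.707 ≤ PN ≤ 0.964

Let p₁ = 0.796, p₀ = 0.233.
Under exogeneity alone the bounds on PN are max{0,(p₁−p₀)/p₁} ≤ PN ≤ min{1,(1−p₀)/p₁}.
  lower = (p₁ − p₀)/p₁ = 0.563 / 0.796 ≈ 0.7073
  upper = min{1, (1 − p₀)/p₁} = 0.767 / 0.796 ≈ 0.9636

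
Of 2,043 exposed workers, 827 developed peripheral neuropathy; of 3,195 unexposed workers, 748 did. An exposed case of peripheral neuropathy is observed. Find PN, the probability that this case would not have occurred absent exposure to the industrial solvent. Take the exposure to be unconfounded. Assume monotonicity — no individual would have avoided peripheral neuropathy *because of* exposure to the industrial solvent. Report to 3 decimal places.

PN ≈ 0.422

p₁ = P(outcome | exposed) = 827/2043 = 0.4048
p₀ = P(outcome | unexposed) = 748/3195 = 0.23412
Under exogeneity and monotonicity, PN = (p₁ − p₀) / p₁.
PN = (0.4048 − 0.23412) / 0.4048 = 0.17068 / 0.4048 ≈ 0.4216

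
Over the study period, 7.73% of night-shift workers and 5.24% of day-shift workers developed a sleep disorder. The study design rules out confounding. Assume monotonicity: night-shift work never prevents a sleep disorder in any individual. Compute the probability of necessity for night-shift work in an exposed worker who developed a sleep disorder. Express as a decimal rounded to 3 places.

p₁ = 0.0773, p₀ = 0.0524.
Under exogeneity and monotonicity, PN = (p₁ − p₀) / p₁.
PN = (0.0773 − 0.0524) / 0.0773 = 0.0249 / 0.0773 ≈ 0.3221

PN ≈ 0.322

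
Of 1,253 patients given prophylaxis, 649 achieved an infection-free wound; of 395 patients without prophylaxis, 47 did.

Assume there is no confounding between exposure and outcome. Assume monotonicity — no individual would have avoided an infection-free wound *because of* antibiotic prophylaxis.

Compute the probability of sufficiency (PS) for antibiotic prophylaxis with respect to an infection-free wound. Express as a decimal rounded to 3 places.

p₁ = P(outcome | exposed) = 649/1253 = 0.51796
p₀ = P(outcome | unexposed) = 47/395 = 0.11899
Under exogeneity and monotonicity, PS = (p₁ − p₀) / (1 − p₀).
PS = (0.51796 − 0.11899) / (1 − 0.11899) = 0.39897 / 0.88101 ≈ 0.4529

PS ≈ 0.453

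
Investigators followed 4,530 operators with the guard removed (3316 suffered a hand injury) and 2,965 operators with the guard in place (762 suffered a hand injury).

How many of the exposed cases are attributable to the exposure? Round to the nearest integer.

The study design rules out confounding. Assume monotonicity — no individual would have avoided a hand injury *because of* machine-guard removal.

about 2152 cases

p₁ = P(outcome | exposed) = 3316/4530 = 0.73201
p₀ = P(outcome | unexposed) = 762/2965 = 0.257
PN = (p₁ − p₀)/p₁ = (0.73201 − 0.257) / 0.73201 ≈ 0.64891.
Attributable cases ≈ PN × (exposed cases) = 0.64891 × 3316 ≈ 2151.80.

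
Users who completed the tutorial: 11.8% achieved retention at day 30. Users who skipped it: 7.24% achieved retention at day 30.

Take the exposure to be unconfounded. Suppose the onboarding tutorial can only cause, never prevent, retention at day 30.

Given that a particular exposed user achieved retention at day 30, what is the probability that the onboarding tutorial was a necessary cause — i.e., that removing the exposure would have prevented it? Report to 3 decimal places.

p₁ = 0.118, p₀ = 0.0724.
Under exogeneity and monotonicity, PN = (p₁ − p₀) / p₁.
PN = (0.118 − 0.0724) / 0.118 = 0.0456 / 0.118 ≈ 0.3864

PN ≈ 0.386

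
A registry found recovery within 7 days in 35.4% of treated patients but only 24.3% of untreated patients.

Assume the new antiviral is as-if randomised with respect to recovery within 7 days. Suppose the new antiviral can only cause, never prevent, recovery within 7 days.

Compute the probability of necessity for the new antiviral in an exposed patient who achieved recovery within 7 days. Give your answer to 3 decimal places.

PN ≈ 0.314

p₁ = 0.354, p₀ = 0.243.
Under exogeneity and monotonicity, PN = (p₁ − p₀) / p₁.
PN = (0.354 − 0.243) / 0.354 = 0.111 / 0.354 ≈ 0.3136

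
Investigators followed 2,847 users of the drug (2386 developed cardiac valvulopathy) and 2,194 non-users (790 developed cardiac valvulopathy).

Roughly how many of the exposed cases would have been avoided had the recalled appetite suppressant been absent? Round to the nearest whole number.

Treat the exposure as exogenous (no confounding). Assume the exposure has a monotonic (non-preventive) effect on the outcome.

p₁ = P(outcome | exposed) = 2386/2847 = 0.83808
p₀ = P(outcome | unexposed) = 790/2194 = 0.36007
PN = (p₁ − p₀)/p₁ = (0.83808 − 0.36007) / 0.83808 ≈ 0.57036.
Attributable cases ≈ PN × (exposed cases) = 0.57036 × 2386 ≈ 1360.87.

about 1361 cases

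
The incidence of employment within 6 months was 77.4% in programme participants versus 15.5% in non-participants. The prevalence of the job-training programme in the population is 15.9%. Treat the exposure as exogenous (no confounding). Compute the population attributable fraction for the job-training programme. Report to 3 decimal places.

PAF ≈ 0.388

p₁ = 0.774, p₀ = 0.155.
Overall risk P(Y=1) = π·p₁ + (1−π)·p₀ = 0.159×0.774 + 0.841×0.155 = 0.25342.
Under exogeneity, PAF = [P(Y=1) − p₀] / P(Y=1).
PAF = (0.25342 − 0.155) / 0.25342 ≈ 0.3884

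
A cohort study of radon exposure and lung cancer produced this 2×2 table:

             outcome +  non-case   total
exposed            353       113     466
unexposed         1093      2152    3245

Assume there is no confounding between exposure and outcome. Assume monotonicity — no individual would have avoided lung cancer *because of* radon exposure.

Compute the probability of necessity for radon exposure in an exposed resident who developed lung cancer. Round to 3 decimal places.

p₁ = P(outcome | exposed) = 353/466 = 0.75751
p₀ = P(outcome | unexposed) = 1093/3245 = 0.33683
Under exogeneity and monotonicity, PN = (p₁ − p₀)/p₁.
PN = (0.75751 − 0.33683) / 0.75751 ≈ 0.5554

PN ≈ 0.555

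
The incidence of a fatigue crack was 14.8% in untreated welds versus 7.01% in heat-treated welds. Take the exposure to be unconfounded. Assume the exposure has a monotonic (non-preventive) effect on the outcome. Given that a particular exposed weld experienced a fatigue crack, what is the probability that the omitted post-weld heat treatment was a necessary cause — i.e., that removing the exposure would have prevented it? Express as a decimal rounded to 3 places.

p₁ = 0.148, p₀ = 0.0701.
Under exogeneity and monotonicity, PN = (p₁ − p₀) / p₁.
PN = (0.148 − 0.0701) / 0.148 = 0.0779 / 0.148 ≈ 0.5264

PN ≈ 0.526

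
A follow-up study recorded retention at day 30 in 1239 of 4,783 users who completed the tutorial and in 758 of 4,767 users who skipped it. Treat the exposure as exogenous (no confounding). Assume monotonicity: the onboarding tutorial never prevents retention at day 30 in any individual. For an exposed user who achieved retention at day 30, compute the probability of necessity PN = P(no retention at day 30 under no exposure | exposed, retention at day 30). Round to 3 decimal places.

PN ≈ 0.386

p₁ = P(outcome | exposed) = 1239/4783 = 0.25904
p₀ = P(outcome | unexposed) = 758/4767 = 0.15901
Under exogeneity and monotonicity, PN = (p₁ − p₀) / p₁.
PN = (0.25904 − 0.15901) / 0.25904 = 0.10003 / 0.25904 ≈ 0.3862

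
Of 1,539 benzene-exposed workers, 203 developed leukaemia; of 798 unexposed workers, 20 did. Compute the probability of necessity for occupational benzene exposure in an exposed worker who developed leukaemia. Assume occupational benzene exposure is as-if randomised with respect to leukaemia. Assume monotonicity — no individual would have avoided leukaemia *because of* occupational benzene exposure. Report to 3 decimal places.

PN ≈ 0.810

p₁ = P(outcome | exposed) = 203/1539 = 0.1319
p₀ = P(outcome | unexposed) = 20/798 = 0.025063
Under exogeneity and monotonicity, PN = (p₁ − p₀) / p₁.
PN = (0.1319 − 0.025063) / 0.1319 = 0.10684 / 0.1319 ≈ 0.8100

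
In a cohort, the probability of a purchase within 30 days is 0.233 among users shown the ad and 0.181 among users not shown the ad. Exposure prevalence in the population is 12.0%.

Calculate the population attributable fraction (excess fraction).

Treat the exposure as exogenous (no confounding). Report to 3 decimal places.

Let p₁ = 0.233, p₀ = 0.181.
Overall risk P(Y=1) = π·p₁ + (1−π)·p₀ = 0.12×0.233 + 0.88×0.181 = 0.18724.
Under exogeneity, PAF = [P(Y=1) − p₀] / P(Y=1).
PAF = (0.18724 − 0.181) / 0.18724 ≈ 0.0333

PAF ≈ 0.033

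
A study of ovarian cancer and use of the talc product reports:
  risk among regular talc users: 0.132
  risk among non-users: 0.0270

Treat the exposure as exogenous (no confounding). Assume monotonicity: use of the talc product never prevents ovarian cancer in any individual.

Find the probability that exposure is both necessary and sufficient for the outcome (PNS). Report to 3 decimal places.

Let p₁ = 0.132, p₀ = 0.027.
Under exogeneity and monotonicity, PNS = p₁ − p₀.
PNS = 0.132 − 0.027 = 0.105

PNS ≈ 0.105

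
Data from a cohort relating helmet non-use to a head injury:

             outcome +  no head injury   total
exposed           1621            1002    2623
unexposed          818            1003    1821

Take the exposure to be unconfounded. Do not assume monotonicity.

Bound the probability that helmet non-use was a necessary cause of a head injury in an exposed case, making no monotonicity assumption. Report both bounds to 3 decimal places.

p₁ = P(outcome | exposed) = 1621/2623 = 0.61799
p₀ = P(outcome | unexposed) = 818/1821 = 0.4492
Under exogeneity alone the bounds on PN are max{0,(p₁−p₀)/p₁} ≤ PN ≤ min{1,(1−p₀)/p₁}.
  lower = (p₁ − p₀)/p₁ = 0.16879 / 0.61799 ≈ 0.2731
  upper = min{1, (1 − p₀)/p₁} = 0.5508 / 0.61799 ≈ 0.8913

0.273 ≤ PN ≤ 0.891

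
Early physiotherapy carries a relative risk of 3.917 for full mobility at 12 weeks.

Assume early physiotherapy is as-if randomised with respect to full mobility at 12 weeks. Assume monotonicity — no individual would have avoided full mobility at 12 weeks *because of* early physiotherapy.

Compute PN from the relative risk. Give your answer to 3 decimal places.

Under exogeneity and monotonicity, PN = (RR − 1) / RR = 1 − 1/RR.
PN = (3.917 − 1) / 3.917 = 2.917 / 3.917 ≈ 0.7447

PN ≈ 0.745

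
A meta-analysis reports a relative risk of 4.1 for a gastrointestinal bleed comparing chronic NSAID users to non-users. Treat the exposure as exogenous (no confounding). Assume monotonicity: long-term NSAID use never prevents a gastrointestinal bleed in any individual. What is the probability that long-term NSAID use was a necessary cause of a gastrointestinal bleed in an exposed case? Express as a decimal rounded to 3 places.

Under exogeneity and monotonicity, PN = (RR − 1) / RR = 1 − 1/RR.
PN = (4.1 − 1) / 4.1 = 3.1 / 4.1 ≈ 0.7561

PN ≈ 0.756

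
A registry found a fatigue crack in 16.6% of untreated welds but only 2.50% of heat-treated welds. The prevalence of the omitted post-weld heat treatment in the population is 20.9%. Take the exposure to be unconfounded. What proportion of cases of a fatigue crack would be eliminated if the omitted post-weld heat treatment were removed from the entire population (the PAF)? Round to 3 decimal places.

PAF ≈ 0.541

p₁ = 0.166, p₀ = 0.025.
Overall risk P(Y=1) = π·p₁ + (1−π)·p₀ = 0.209×0.166 + 0.791×0.025 = 0.054469.
Under exogeneity, PAF = [P(Y=1) − p₀] / P(Y=1).
PAF = (0.054469 − 0.025) / 0.054469 ≈ 0.5410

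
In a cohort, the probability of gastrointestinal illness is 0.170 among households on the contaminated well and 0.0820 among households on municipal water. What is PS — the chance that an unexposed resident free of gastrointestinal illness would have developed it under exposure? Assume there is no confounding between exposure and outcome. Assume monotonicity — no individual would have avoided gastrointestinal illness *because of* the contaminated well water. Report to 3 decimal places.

Let p₁ = 0.17, p₀ = 0.082.
Under exogeneity and monotonicity, PS = (p₁ − p₀) / (1 − p₀).
PS = (0.17 − 0.082) / (1 − 0.082) = 0.088 / 0.918 ≈ 0.0959

PS ≈ 0.096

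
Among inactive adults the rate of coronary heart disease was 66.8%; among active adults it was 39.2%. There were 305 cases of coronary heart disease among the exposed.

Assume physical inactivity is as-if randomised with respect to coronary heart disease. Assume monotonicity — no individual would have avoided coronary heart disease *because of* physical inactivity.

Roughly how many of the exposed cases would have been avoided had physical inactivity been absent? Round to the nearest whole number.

p₁ = 0.668, p₀ = 0.392.
PN = (p₁ − p₀)/p₁ = (0.668 − 0.392) / 0.668 ≈ 0.41317.
Attributable cases ≈ PN × (exposed cases) = 0.41317 × 305 ≈ 126.02.

about 126 cases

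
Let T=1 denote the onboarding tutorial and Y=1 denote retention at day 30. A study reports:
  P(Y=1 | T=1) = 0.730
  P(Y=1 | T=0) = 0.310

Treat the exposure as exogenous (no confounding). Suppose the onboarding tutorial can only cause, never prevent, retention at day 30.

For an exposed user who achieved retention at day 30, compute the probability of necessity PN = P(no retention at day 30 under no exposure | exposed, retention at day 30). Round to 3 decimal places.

PN ≈ 0.575

Let p₁ = 0.73, p₀ = 0.31.
Under exogeneity and monotonicity, PN = (p₁ − p₀) / p₁.
PN = (0.73 − 0.31) / 0.73 = 0.42 / 0.73 ≈ 0.5753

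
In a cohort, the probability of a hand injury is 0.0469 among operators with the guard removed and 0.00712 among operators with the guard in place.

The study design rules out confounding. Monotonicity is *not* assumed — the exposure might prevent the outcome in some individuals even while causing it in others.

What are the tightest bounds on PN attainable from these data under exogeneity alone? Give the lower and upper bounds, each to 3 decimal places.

Let p₁ = 0.0469, p₀ = 0.00712.
Under exogeneity alone the bounds on PN are max{0,(p₁−p₀)/p₁} ≤ PN ≤ min{1,(1−p₀)/p₁}.
  lower = (p₁ − p₀)/p₁ = 0.03978 / 0.0469 ≈ 0.8482
  upper = min{1, (1 − p₀)/p₁} = 0.99288 / 0.0469 ≈ 21.1701 → capped at 1

0.848 ≤ PN ≤ 1.000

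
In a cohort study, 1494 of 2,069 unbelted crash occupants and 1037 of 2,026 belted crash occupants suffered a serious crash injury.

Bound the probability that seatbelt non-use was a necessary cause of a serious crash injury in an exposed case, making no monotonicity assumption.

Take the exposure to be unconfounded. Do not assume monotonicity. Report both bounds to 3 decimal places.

0.291 ≤ PN ≤ 0.676

p₁ = P(outcome | exposed) = 1494/2069 = 0.72209
p₀ = P(outcome | unexposed) = 1037/2026 = 0.51185
Under exogeneity alone the bounds on PN are max{0,(p₁−p₀)/p₁} ≤ PN ≤ min{1,(1−p₀)/p₁}.
  lower = (p₁ − p₀)/p₁ = 0.21024 / 0.72209 ≈ 0.2912
  upper = min{1, (1 − p₀)/p₁} = 0.48815 / 0.72209 ≈ 0.6760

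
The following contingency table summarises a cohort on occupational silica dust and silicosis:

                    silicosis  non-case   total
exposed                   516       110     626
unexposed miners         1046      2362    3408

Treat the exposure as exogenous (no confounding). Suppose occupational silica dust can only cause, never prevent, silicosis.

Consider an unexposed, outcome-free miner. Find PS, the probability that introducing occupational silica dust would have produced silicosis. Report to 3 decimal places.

p₁ = P(outcome | exposed) = 516/626 = 0.82428
p₀ = P(outcome | unexposed) = 1046/3408 = 0.30692
Under exogeneity and monotonicity, PS = (p₁ − p₀) / (1 − p₀).
PS = (0.82428 − 0.30692) / (1 − 0.30692) = 0.51736 / 0.69308 ≈ 0.7465

PS ≈ 0.746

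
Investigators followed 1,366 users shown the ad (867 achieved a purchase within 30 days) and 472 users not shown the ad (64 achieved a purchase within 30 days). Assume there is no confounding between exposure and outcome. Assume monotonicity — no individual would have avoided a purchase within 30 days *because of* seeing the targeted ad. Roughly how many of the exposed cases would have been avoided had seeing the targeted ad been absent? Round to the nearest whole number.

p₁ = P(outcome | exposed) = 867/1366 = 0.6347
p₀ = P(outcome | unexposed) = 64/472 = 0.13559
PN = (p₁ − p₀)/p₁ = (0.6347 − 0.13559) / 0.6347 ≈ 0.78637.
Attributable cases ≈ PN × (exposed cases) = 0.78637 × 867 ≈ 681.78.

about 682 cases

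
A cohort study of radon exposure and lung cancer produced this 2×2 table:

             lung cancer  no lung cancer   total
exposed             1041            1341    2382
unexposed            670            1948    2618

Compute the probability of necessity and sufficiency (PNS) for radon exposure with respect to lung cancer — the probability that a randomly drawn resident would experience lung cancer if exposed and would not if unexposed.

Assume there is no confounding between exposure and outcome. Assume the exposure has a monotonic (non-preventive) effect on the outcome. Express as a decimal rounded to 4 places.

PNS ≈ 0.1811

p₁ = P(outcome | exposed) = 1041/2382 = 0.43703
p₀ = P(outcome | unexposed) = 670/2618 = 0.25592
Under exogeneity and monotonicity, PNS = p₁ − p₀.
PNS = 0.43703 − 0.25592 = 0.18111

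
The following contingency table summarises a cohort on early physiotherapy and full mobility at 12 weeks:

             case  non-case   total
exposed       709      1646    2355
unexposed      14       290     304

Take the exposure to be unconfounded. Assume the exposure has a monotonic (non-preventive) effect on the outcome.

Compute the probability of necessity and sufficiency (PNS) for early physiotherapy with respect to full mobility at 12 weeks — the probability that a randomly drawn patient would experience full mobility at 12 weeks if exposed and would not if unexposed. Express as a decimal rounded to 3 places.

p₁ = P(outcome | exposed) = 709/2355 = 0.30106
p₀ = P(outcome | unexposed) = 14/304 = 0.046053
Under exogeneity and monotonicity, PNS = p₁ − p₀.
PNS = 0.30106 − 0.046053 = 0.25501

PNS ≈ 0.255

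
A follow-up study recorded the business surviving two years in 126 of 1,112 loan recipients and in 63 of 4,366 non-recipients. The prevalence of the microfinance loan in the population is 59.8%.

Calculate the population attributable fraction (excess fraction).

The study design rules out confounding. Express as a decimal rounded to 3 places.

p₁ = P(outcome | exposed) = 126/1112 = 0.11331
p₀ = P(outcome | unexposed) = 63/4366 = 0.01443
Overall risk P(Y=1) = π·p₁ + (1−π)·p₀ = 0.598×0.11331 + 0.402×0.01443 = 0.07356.
Under exogeneity, PAF = [P(Y=1) − p₀] / P(Y=1).
PAF = (0.07356 − 0.01443) / 0.07356 ≈ 0.8038

PAF ≈ 0.804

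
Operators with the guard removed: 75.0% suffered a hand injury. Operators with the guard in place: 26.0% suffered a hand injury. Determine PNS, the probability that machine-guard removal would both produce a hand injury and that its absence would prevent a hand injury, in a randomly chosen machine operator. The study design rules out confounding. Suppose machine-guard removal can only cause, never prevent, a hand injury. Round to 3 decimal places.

p₁ = 0.75, p₀ = 0.26.
Under exogeneity and monotonicity, PNS = p₁ − p₀.
PNS = 0.75 − 0.26 = 0.49

PNS ≈ 0.490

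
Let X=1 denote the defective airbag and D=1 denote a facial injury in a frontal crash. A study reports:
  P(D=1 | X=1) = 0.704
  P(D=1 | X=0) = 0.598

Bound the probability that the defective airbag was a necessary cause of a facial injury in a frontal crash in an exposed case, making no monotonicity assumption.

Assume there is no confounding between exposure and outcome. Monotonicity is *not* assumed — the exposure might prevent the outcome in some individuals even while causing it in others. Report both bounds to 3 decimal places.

Let p₁ = 0.704, p₀ = 0.598.
Under exogeneity alone the bounds on PN are max{0,(p₁−p₀)/p₁} ≤ PN ≤ min{1,(1−p₀)/p₁}.
  lower = (p₁ − p₀)/p₁ = 0.106 / 0.704 ≈ 0.1506
  upper = min{1, (1 − p₀)/p₁} = 0.402 / 0.704 ≈ 0.5710

0.151 ≤ PN ≤ 0.571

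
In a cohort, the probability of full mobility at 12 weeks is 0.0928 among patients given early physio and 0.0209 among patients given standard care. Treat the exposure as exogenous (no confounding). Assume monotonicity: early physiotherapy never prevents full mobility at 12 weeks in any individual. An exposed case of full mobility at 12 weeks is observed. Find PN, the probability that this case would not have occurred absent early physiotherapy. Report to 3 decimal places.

Let p₁ = 0.0928, p₀ = 0.0209.
Under exogeneity and monotonicity, PN = (p₁ − p₀) / p₁.
PN = (0.0928 − 0.0209) / 0.0928 = 0.0719 / 0.0928 ≈ 0.7748

PN ≈ 0.775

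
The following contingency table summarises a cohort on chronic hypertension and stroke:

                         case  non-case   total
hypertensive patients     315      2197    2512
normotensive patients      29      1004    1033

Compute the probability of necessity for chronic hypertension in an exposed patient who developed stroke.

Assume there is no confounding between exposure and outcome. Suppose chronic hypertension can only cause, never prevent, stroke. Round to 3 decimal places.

PN ≈ 0.776

p₁ = P(outcome | exposed) = 315/2512 = 0.1254
p₀ = P(outcome | unexposed) = 29/1033 = 0.028074
Under exogeneity and monotonicity, PN = (p₁ − p₀)/p₁.
PN = (0.1254 − 0.028074) / 0.1254 ≈ 0.7761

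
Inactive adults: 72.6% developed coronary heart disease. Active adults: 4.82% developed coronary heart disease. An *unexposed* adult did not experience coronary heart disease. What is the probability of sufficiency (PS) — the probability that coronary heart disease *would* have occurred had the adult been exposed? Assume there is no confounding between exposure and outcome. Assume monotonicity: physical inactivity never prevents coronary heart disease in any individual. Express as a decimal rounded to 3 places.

p₁ = 0.726, p₀ = 0.0482.
Under exogeneity and monotonicity, PS = (p₁ − p₀) / (1 − p₀).
PS = (0.726 − 0.0482) / (1 − 0.0482) = 0.6778 / 0.9518 ≈ 0.7121

PS ≈ 0.712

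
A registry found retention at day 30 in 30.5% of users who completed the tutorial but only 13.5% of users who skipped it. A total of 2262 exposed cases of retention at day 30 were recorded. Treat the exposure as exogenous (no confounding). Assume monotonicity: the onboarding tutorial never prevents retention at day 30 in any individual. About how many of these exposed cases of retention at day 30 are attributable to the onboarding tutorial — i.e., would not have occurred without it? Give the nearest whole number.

about 1261 cases

p₁ = 0.305, p₀ = 0.135.
PN = (p₁ − p₀)/p₁ = (0.305 − 0.135) / 0.305 ≈ 0.55738.
Attributable cases ≈ PN × (exposed cases) = 0.55738 × 2262 ≈ 1260.79.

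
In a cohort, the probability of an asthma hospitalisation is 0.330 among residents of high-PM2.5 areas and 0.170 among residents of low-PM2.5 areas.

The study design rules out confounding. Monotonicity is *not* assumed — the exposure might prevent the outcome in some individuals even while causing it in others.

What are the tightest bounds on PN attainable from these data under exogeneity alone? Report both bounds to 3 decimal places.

Let p₁ = 0.33, p₀ = 0.17.
Under exogeneity alone the bounds on PN are max{0,(p₁−p₀)/p₁} ≤ PN ≤ min{1,(1−p₀)/p₁}.
  lower = (p₁ − p₀)/p₁ = 0.16 / 0.33 ≈ 0.4848
  upper = min{1, (1 − p₀)/p₁} = 0.83 / 0.33 ≈ 2.5152 → capped at 1

0.485 ≤ PN ≤ 1.000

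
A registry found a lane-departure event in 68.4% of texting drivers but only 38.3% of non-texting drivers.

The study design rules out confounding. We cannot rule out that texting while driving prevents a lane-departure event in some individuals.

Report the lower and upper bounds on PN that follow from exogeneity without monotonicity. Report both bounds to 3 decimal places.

0.440 ≤ PN ≤ 0.902

p₁ = 0.684, p₀ = 0.383.
Under exogeneity alone the bounds on PN are max{0,(p₁−p₀)/p₁} ≤ PN ≤ min{1,(1−p₀)/p₁}.
  lower = (p₁ − p₀)/p₁ = 0.301 / 0.684 ≈ 0.4401
  upper = min{1, (1 − p₀)/p₁} = 0.617 / 0.684 ≈ 0.9020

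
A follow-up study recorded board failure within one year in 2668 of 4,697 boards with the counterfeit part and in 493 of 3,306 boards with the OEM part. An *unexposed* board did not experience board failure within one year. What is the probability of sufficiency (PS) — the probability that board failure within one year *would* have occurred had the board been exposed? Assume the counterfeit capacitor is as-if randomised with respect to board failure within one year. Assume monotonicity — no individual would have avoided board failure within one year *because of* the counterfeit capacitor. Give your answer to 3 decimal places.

p₁ = P(outcome | exposed) = 2668/4697 = 0.56802
p₀ = P(outcome | unexposed) = 493/3306 = 0.14912
Under exogeneity and monotonicity, PS = (p₁ − p₀) / (1 − p₀).
PS = (0.56802 − 0.14912) / (1 − 0.14912) = 0.4189 / 0.85088 ≈ 0.4923

PS ≈ 0.492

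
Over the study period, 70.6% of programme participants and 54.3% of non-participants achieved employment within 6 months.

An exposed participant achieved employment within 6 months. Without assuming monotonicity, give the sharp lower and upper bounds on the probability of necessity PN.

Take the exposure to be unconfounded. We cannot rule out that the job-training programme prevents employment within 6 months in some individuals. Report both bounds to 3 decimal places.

p₁ = 0.706, p₀ = 0.543.
Under exogeneity alone the bounds on PN are max{0,(p₁−p₀)/p₁} ≤ PN ≤ min{1,(1−p₀)/p₁}.
  lower = (p₁ − p₀)/p₁ = 0.163 / 0.706 ≈ 0.2309
  upper = min{1, (1 − p₀)/p₁} = 0.457 / 0.706 ≈ 0.6473

0.231 ≤ PN ≤ 0.647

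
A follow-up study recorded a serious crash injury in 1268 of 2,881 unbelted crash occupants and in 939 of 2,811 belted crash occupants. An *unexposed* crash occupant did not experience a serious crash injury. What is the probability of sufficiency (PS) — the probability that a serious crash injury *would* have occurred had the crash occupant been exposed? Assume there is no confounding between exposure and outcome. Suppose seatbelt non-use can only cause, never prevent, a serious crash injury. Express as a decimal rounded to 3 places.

PS ≈ 0.159

p₁ = P(outcome | exposed) = 1268/2881 = 0.44012
p₀ = P(outcome | unexposed) = 939/2811 = 0.33404
Under exogeneity and monotonicity, PS = (p₁ − p₀) / (1 − p₀).
PS = (0.44012 − 0.33404) / (1 − 0.33404) = 0.10608 / 0.66596 ≈ 0.1593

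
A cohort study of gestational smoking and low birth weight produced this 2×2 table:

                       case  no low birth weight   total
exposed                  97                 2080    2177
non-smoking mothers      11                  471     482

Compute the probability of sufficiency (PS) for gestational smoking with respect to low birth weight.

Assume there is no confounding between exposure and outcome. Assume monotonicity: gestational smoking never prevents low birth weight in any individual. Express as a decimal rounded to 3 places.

PS ≈ 0.022

p₁ = P(outcome | exposed) = 97/2177 = 0.044557
p₀ = P(outcome | unexposed) = 11/482 = 0.022822
Under exogeneity and monotonicity, PS = (p₁ − p₀)/(1 − p₀).
PS = (0.044557 − 0.022822) / 0.97718 ≈ 0.0222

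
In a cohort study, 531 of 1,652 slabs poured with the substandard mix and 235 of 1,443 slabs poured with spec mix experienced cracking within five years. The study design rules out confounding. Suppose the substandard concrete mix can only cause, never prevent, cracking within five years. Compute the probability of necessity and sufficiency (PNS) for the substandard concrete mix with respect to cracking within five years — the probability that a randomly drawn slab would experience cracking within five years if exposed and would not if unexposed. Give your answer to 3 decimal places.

PNS ≈ 0.159

p₁ = P(outcome | exposed) = 531/1652 = 0.32143
p₀ = P(outcome | unexposed) = 235/1443 = 0.16286
Under exogeneity and monotonicity, PNS = p₁ − p₀.
PNS = 0.32143 − 0.16286 = 0.15857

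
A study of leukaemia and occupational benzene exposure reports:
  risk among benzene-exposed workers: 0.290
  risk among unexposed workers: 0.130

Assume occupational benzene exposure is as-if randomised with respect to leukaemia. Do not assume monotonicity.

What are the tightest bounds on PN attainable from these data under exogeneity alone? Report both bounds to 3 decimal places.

0.552 ≤ PN ≤ 1.000

Let p₁ = 0.29, p₀ = 0.13.
Under exogeneity alone the bounds on PN are max{0,(p₁−p₀)/p₁} ≤ PN ≤ min{1,(1−p₀)/p₁}.
  lower = (p₁ − p₀)/p₁ = 0.16 / 0.29 ≈ 0.5517
  upper = min{1, (1 − p₀)/p₁} = 0.87 / 0.29 ≈ 3.0000 → capped at 1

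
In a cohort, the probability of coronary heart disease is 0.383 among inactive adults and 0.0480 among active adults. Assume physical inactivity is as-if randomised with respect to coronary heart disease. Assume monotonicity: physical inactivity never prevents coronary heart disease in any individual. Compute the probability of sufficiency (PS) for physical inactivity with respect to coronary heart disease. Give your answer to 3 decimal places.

PS ≈ 0.352

Let p₁ = 0.383, p₀ = 0.048.
Under exogeneity and monotonicity, PS = (p₁ − p₀) / (1 − p₀).
PS = (0.383 − 0.048) / (1 − 0.048) = 0.335 / 0.952 ≈ 0.3519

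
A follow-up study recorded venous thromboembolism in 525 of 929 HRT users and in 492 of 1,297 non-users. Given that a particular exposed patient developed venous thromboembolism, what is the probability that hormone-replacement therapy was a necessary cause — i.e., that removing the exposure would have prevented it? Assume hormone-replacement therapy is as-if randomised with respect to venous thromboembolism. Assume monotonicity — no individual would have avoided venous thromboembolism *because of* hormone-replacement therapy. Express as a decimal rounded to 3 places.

p₁ = P(outcome | exposed) = 525/929 = 0.56512
p₀ = P(outcome | unexposed) = 492/1297 = 0.37934
Under exogeneity and monotonicity, PN = (p₁ − p₀) / p₁.
PN = (0.56512 − 0.37934) / 0.56512 = 0.18579 / 0.56512 ≈ 0.3288

PN ≈ 0.329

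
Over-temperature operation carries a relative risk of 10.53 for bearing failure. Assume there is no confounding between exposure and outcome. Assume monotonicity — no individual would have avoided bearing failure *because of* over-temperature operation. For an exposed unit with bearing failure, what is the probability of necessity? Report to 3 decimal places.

PN ≈ 0.905

Under exogeneity and monotonicity, PN = (RR − 1) / RR = 1 − 1/RR.
PN = (10.53 − 1) / 10.53 = 9.53 / 10.53 ≈ 0.9050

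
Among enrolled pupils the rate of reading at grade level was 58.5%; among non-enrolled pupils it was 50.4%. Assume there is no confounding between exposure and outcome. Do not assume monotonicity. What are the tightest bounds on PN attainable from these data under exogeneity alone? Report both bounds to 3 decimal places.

0.138 ≤ PN ≤ 0.848

p₁ = 0.585, p₀ = 0.504.
Under exogeneity alone the bounds on PN are max{0,(p₁−p₀)/p₁} ≤ PN ≤ min{1,(1−p₀)/p₁}.
  lower = (p₁ − p₀)/p₁ = 0.081 / 0.585 ≈ 0.1385
  upper = min{1, (1 − p₀)/p₁} = 0.496 / 0.585 ≈ 0.8479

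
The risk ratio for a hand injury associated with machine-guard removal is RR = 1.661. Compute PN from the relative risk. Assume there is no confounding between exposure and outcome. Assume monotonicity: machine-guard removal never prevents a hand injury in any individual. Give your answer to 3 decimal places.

PN ≈ 0.398

Under exogeneity and monotonicity, PN = (RR − 1) / RR = 1 − 1/RR.
PN = (1.661 − 1) / 1.661 = 0.661 / 1.661 ≈ 0.3980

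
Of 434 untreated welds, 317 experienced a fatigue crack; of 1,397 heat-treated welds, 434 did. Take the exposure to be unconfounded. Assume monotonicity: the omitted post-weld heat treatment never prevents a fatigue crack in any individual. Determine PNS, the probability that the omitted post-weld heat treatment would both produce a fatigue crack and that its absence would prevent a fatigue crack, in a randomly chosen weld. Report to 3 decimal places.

p₁ = P(outcome | exposed) = 317/434 = 0.73041
p₀ = P(outcome | unexposed) = 434/1397 = 0.31067
Under exogeneity and monotonicity, PNS = p₁ − p₀.
PNS = 0.73041 − 0.31067 = 0.41975

PNS ≈ 0.420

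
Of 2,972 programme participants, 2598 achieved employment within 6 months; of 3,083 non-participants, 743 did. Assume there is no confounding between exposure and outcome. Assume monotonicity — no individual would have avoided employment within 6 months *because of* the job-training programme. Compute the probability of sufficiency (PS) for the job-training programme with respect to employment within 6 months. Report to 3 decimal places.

PS ≈ 0.834

p₁ = P(outcome | exposed) = 2598/2972 = 0.87416
p₀ = P(outcome | unexposed) = 743/3083 = 0.241
Under exogeneity and monotonicity, PS = (p₁ − p₀) / (1 − p₀).
PS = (0.87416 − 0.241) / (1 − 0.241) = 0.63316 / 0.759 ≈ 0.8342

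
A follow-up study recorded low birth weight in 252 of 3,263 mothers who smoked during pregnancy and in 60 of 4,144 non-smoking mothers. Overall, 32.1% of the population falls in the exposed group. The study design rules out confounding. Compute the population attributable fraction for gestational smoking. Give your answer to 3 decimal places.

PAF ≈ 0.582

p₁ = P(outcome | exposed) = 252/3263 = 0.07723
p₀ = P(outcome | unexposed) = 60/4144 = 0.014479
Overall risk P(Y=1) = π·p₁ + (1−π)·p₀ = 0.321×0.07723 + 0.679×0.014479 = 0.034622.
Under exogeneity, PAF = [P(Y=1) − p₀] / P(Y=1).
PAF = (0.034622 − 0.014479) / 0.034622 ≈ 0.5818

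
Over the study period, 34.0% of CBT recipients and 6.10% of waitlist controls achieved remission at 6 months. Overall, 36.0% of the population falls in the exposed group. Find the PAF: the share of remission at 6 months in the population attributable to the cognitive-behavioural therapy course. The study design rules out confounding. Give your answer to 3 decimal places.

p₁ = 0.34, p₀ = 0.061.
Overall risk P(Y=1) = π·p₁ + (1−π)·p₀ = 0.36×0.34 + 0.64×0.061 = 0.16144.
Under exogeneity, PAF = [P(Y=1) − p₀] / P(Y=1).
PAF = (0.16144 − 0.061) / 0.16144 ≈ 0.6222

PAF ≈ 0.622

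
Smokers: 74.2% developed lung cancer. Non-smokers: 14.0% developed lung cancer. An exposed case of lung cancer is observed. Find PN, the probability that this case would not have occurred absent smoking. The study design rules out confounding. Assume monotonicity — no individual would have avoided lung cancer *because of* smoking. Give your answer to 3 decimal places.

p₁ = 0.742, p₀ = 0.14.
Under exogeneity and monotonicity, PN = (p₁ − p₀) / p₁.
PN = (0.742 − 0.14) / 0.742 = 0.602 / 0.742 ≈ 0.8113

PN ≈ 0.811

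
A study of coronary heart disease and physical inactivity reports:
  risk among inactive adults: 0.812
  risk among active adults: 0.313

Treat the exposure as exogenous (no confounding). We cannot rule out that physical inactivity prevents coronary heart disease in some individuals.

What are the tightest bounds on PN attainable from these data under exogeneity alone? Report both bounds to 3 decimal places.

0.615 ≤ PN ≤ 0.846

Let p₁ = 0.812, p₀ = 0.313.
Under exogeneity alone the bounds on PN are max{0,(p₁−p₀)/p₁} ≤ PN ≤ min{1,(1−p₀)/p₁}.
  lower = (p₁ − p₀)/p₁ = 0.499 / 0.812 ≈ 0.6145
  upper = min{1, (1 − p₀)/p₁} = 0.687 / 0.812 ≈ 0.8461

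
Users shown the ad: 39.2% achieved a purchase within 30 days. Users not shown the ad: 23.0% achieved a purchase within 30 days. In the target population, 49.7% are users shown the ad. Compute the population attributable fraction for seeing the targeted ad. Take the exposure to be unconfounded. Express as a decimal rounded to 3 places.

PAF ≈ 0.259

p₁ = 0.392, p₀ = 0.23.
Overall risk P(Y=1) = π·p₁ + (1−π)·p₀ = 0.497×0.392 + 0.503×0.23 = 0.31051.
Under exogeneity, PAF = [P(Y=1) − p₀] / P(Y=1).
PAF = (0.31051 − 0.23) / 0.31051 ≈ 0.2593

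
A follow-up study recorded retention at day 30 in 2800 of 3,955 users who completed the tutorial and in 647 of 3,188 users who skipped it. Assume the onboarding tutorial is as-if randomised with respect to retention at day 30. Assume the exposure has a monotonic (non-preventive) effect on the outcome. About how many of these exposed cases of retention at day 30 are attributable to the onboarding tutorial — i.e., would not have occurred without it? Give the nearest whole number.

about 1997 cases

p₁ = P(outcome | exposed) = 2800/3955 = 0.70796
p₀ = P(outcome | unexposed) = 647/3188 = 0.20295
PN = (p₁ − p₀)/p₁ = (0.70796 − 0.20295) / 0.70796 ≈ 0.71334.
Attributable cases ≈ PN × (exposed cases) = 0.71334 × 2800 ≈ 1997.34.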